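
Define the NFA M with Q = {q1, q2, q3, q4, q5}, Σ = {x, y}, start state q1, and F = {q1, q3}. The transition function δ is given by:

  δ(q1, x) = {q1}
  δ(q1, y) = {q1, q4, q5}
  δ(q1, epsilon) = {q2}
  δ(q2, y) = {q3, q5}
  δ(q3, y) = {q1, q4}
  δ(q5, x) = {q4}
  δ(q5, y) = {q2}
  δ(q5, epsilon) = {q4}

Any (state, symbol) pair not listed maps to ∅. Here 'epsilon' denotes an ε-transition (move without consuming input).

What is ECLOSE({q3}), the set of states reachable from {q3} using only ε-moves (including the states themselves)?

{q3}

Begin with {q3}.
No ε-moves leave this set, so the closure equals the set itself.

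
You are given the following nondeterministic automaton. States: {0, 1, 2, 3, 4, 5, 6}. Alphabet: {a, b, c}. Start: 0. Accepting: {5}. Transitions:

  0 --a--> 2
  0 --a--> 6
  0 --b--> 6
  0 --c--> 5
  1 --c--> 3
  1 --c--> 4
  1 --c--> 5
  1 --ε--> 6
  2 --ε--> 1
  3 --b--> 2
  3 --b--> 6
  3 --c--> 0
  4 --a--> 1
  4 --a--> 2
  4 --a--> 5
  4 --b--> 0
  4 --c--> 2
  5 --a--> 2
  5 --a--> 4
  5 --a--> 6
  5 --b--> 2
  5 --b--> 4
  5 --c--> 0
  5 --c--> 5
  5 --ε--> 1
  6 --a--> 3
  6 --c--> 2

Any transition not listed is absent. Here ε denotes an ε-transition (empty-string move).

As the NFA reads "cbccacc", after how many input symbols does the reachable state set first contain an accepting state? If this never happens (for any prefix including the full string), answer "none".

1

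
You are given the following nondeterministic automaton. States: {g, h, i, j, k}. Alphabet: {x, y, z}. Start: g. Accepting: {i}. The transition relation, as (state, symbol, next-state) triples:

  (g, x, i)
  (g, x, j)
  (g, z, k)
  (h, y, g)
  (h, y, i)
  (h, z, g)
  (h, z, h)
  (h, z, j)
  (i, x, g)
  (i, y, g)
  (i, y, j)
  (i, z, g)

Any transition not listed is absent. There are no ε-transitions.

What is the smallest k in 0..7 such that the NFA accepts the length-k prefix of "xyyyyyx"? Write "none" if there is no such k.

1

Start in {g}.
Read 'x': {g} → {i, j}.
None of the earlier sets intersect F, but {i, j} does.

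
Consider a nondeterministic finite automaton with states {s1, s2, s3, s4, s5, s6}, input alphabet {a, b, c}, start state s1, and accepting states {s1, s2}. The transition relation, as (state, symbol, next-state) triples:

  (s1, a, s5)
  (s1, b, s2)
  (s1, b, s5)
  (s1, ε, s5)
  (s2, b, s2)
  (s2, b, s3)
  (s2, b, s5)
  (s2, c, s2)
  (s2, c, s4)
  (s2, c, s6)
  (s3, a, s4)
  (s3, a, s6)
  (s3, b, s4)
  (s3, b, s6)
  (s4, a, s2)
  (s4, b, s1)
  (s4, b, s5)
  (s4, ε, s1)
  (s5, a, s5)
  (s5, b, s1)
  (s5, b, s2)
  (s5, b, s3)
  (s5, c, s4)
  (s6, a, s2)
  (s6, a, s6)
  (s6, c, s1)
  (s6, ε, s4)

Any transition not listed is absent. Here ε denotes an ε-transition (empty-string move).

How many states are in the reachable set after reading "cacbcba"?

Start: ε-closure({s1}) = {s1, s5}.
Read 'c': s1→∅, s5→{s4}; union {s4}; ε-closure = {s1, s4, s5}.
Read 'a': s1→{s5}, s4→{s2}, s5→{s5}; now {s2, s5}.
Read 'c': s2→{s2, s4, s6}, s5→{s4}; union {s2, s4, s6}; ε-closure = {s1, s2, s4, s5, s6}.
Read 'b': s1→{s2, s5}, s2→{s2, s3, s5}, s4→{s1, s5}, s5→{s1, s2, s3}, s6→∅; now {s1, s2, s3, s5}.
Read 'c': s1→∅, s2→{s2, s4, s6}, s3→∅, s5→{s4}; union {s2, s4, s6}; ε-closure = {s1, s2, s4, s5, s6}.
Read 'b': s1→{s2, s5}, s2→{s2, s3, s5}, s4→{s1, s5}, s5→{s1, s2, s3}, s6→∅; now {s1, s2, s3, s5}.
Read 'a': s1→{s5}, s2→∅, s3→{s4, s6}, s5→{s5}; union {s4, s5, s6}; ε-closure = {s1, s4, s5, s6}.
That set has 4 states.

4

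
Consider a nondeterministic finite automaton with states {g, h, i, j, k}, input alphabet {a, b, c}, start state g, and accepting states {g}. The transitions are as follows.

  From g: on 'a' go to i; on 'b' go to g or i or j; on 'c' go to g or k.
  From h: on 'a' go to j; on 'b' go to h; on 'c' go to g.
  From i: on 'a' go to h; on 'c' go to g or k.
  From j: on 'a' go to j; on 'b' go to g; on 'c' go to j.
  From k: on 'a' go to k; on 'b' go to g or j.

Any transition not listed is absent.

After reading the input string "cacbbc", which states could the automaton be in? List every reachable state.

{g, j, k}

Start in {g}.
Read 'c': {g} → {g, k}.
Read 'a': {g, k} → {i, k}.
Read 'c': {i, k} → {g, k}.
Read 'b': {g, k} → {g, i, j}.
Read 'b': {g, i, j} → {g, i, j}.
Read 'c': {g, i, j} → {g, j, k}.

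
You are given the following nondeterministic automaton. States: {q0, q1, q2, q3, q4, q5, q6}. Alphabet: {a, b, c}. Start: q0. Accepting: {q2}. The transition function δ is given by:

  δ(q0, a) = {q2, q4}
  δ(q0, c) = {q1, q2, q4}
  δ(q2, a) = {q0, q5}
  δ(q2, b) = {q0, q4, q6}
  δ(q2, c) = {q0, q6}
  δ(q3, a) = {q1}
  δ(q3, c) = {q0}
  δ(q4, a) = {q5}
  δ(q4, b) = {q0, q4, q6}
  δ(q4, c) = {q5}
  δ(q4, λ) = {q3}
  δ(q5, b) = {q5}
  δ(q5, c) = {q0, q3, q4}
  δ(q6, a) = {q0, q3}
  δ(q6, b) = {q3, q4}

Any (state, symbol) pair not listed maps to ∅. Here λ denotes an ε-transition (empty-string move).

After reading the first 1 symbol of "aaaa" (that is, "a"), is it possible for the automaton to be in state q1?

Start in {q0}.
Read 'a': q0→{q2, q4}; union {q2, q4}; ε-closure = {q2, q3, q4}.
State q1 is not in {q2, q3, q4}.

No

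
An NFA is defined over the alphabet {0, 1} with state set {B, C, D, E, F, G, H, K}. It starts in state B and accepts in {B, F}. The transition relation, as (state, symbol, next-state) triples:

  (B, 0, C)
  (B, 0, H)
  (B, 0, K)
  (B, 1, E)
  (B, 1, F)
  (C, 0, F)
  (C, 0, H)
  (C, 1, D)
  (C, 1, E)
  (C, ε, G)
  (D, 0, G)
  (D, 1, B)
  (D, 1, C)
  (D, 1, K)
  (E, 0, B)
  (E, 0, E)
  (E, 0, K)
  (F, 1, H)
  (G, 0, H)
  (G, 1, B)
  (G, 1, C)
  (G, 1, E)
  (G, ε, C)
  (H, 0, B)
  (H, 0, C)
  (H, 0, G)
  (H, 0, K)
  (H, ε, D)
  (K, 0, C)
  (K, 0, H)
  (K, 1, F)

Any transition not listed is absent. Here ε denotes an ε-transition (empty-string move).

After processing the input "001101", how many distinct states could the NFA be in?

Start in {B}.
Read '0': {B} → {C, D, G, H, K}.
Read '0': {C, D, G, H, K} → {B, C, D, F, G, H, K}.
Read '1': {B, C, D, F, G, H, K} → {B, C, D, E, F, G, H, K}.
Read '1': {B, C, D, E, F, G, H, K} → {B, C, D, E, F, G, H, K}.
Read '0': {B, C, D, E, F, G, H, K} → {B, C, D, E, F, G, H, K}.
Read '1': {B, C, D, E, F, G, H, K} → {B, C, D, E, F, G, H, K}.
That set has 8 states.

8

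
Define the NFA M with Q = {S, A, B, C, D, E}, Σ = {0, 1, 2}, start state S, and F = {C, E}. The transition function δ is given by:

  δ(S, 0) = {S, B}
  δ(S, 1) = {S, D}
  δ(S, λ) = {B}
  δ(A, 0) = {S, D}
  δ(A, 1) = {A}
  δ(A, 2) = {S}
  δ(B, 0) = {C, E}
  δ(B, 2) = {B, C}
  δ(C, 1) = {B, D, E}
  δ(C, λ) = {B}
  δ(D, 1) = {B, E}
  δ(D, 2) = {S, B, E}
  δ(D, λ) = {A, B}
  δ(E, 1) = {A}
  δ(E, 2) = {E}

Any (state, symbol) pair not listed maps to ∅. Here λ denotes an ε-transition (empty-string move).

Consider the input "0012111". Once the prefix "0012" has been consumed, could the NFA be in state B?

Yes

Start: ε-closure({S}) = {S, B}.
Read '0': {S, B} → {S, B, C, E}.
Read '0': {S, B, C, E} → {S, B, C, E}.
Read '1': {S, B, C, E} → {S, A, B, D, E}.
Read '2': {S, A, B, D, E} → {S, B, C, E}.
State B is in {S, B, C, E}.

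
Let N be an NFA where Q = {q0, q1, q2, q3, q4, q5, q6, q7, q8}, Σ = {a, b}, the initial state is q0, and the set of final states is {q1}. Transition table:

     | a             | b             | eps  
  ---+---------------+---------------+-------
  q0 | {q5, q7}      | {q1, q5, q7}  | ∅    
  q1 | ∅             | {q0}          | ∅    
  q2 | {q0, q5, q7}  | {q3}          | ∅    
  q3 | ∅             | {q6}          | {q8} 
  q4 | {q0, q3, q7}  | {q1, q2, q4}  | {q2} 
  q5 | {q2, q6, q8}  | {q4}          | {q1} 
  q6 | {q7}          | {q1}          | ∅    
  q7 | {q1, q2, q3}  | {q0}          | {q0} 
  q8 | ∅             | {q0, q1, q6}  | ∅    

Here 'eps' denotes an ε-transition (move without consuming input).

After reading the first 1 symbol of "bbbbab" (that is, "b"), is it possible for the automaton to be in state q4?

Start in {q0}.
Read 'b': q0→{q1, q5, q7}; union {q1, q5, q7}; ε-closure = {q0, q1, q5, q7}.
State q4 is not in {q0, q1, q5, q7}.

No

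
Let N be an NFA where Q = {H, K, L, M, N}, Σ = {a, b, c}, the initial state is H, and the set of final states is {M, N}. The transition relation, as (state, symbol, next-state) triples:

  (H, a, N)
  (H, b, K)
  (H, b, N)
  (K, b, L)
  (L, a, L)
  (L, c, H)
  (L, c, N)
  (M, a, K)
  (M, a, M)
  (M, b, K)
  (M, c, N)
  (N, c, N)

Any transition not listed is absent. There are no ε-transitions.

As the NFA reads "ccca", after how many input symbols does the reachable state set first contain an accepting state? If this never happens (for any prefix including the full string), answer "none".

none

Start in {H}.
Read 'c': H→∅; now ∅.
The set is empty and remains empty for the remaining 3 symbols.
No reachable set along the way intersects F.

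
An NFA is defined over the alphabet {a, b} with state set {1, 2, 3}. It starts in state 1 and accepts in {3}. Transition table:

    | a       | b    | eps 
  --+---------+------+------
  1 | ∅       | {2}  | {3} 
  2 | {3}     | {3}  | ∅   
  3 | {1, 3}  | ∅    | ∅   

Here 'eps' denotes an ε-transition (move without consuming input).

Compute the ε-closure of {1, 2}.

Begin with {1, 2}.
ε-move 1 → 3; add 3.

{1, 2, 3}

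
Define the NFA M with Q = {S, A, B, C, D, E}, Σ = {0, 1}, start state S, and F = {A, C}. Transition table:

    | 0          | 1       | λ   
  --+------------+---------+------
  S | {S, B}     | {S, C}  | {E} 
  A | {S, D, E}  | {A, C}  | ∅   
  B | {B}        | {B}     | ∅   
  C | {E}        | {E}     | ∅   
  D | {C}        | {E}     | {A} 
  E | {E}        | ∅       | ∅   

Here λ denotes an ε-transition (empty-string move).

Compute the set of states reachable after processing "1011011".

Start: ε-closure({S}) = {S, E}.
Read '1': S→{S, C}, E→∅; union {S, C}; ε-closure = {S, C, E}.
Read '0': S→{S, B}, C→{E}, E→{E}; now {S, B, E}.
Read '1': S→{S, C}, B→{B}, E→∅; union {S, B, C}; ε-closure = {S, B, C, E}.
Read '1': S→{S, C}, B→{B}, C→{E}, E→∅; now {S, B, C, E}.
Read '0': S→{S, B}, B→{B}, C→{E}, E→{E}; now {S, B, E}.
Read '1': S→{S, C}, B→{B}, E→∅; union {S, B, C}; ε-closure = {S, B, C, E}.
Read '1': S→{S, C}, B→{B}, C→{E}, E→∅; now {S, B, C, E}.

{S, B, C, E}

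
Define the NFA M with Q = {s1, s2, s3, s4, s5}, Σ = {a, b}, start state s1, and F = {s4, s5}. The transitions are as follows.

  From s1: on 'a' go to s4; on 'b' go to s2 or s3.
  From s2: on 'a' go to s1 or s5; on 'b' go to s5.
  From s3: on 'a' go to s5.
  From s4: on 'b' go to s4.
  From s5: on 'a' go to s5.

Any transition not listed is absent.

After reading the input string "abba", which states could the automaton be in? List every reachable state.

Start in {s1}.
Read 'a': s1→{s4}; now {s4}.
Read 'b': s4→{s4}; now {s4}.
Read 'b': s4→{s4}; now {s4}.
Read 'a': s4→∅; now ∅.

∅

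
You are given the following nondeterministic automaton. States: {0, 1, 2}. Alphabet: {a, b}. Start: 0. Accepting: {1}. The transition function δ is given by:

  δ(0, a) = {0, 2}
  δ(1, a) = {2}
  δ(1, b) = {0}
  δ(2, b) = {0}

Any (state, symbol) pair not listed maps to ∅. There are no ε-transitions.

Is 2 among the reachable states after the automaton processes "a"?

Start in {0}.
Read 'a': {0} → {0, 2}.
State 2 is in {0, 2}.

Yes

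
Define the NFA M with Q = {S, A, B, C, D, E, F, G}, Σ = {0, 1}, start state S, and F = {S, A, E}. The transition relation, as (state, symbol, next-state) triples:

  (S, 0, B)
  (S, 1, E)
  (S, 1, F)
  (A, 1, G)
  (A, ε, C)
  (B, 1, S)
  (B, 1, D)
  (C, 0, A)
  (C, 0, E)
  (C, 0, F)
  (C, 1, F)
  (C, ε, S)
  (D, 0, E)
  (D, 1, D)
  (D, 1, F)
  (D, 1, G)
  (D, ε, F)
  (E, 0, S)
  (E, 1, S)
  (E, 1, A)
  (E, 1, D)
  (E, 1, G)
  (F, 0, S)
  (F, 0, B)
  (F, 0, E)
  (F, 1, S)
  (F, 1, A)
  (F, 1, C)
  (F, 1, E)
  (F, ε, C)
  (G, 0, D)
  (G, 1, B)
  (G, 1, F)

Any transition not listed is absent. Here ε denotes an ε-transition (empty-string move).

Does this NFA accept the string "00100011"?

Start in {S}.
Read '0': S→{B}; now {B}.
Read '0': B→∅; now ∅.
The set is empty and remains empty for the remaining 6 symbols.
The final set ∅ contains no accepting state.

No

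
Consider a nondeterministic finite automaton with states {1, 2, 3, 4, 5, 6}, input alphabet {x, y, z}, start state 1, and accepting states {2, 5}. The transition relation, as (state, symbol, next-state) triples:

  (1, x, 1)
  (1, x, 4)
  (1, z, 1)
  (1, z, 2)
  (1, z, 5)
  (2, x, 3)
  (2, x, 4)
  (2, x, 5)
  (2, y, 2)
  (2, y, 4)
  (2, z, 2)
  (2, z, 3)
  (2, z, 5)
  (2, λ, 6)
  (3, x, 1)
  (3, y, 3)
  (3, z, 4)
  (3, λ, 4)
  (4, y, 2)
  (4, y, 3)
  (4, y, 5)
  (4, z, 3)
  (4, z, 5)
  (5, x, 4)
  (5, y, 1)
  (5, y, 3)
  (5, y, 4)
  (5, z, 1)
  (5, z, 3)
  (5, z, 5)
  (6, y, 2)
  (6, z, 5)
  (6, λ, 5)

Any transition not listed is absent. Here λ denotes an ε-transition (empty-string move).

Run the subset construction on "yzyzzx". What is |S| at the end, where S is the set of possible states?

Start in {1}.
Read 'y': {1} → ∅.
The set is empty and remains empty for the remaining 5 symbols.
That set has 0 states.

0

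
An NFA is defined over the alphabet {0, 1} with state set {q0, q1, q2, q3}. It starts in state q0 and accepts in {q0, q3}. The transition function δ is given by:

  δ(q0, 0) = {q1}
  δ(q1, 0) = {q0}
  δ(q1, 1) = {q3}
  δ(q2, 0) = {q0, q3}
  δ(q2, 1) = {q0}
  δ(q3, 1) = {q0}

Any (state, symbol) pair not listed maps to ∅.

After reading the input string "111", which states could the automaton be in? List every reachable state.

∅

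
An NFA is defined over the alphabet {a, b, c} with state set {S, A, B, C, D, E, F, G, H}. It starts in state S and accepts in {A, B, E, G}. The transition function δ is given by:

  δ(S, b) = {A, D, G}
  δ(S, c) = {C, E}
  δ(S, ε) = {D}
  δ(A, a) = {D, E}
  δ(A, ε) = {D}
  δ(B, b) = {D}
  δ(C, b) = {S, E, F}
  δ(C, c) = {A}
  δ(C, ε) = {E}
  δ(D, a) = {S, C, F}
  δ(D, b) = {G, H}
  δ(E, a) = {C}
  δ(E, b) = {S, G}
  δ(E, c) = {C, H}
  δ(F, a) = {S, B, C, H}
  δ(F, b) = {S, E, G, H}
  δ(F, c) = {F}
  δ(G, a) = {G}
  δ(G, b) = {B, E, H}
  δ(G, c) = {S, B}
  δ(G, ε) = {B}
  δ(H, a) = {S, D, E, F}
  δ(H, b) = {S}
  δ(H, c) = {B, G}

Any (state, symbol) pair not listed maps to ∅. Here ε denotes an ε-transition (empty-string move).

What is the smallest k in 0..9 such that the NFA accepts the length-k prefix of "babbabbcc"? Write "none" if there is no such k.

1

Start: ε-closure({S}) = {S, D}.
Read 'b': S→{A, D, G}, D→{G, H}; union {A, D, G, H}; ε-closure = {A, B, D, G, H}.
None of the earlier sets intersect F, but {A, B, D, G, H} does.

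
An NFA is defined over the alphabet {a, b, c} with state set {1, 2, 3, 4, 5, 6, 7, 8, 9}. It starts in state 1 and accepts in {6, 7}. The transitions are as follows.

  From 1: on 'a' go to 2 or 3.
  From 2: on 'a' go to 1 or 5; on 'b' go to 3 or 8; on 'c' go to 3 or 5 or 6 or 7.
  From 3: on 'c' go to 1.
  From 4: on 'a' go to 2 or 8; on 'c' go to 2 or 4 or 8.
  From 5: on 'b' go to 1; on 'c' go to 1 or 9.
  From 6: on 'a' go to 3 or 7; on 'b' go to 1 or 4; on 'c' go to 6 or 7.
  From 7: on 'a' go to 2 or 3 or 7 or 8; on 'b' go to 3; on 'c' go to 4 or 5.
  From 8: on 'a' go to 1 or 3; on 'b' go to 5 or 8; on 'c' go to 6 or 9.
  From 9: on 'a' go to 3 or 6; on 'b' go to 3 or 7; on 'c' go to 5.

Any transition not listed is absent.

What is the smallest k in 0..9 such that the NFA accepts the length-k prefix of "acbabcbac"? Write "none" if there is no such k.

2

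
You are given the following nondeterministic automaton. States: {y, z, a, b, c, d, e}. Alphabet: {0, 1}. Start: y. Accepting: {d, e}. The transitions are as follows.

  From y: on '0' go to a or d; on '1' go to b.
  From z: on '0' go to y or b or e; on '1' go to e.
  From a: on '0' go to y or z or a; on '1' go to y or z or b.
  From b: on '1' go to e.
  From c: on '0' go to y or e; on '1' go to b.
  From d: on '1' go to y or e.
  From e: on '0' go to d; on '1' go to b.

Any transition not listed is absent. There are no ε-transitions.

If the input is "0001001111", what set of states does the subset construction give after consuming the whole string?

{b, e}

Start in {y}.
Read '0': y→{a, d}; now {a, d}.
Read '0': a→{y, z, a}, d→∅; now {y, z, a}.
Read '0': y→{a, d}, z→{y, b, e}, a→{y, z, a}; now {y, z, a, b, d, e}.
Read '1': y→{b}, z→{e}, a→{y, z, b}, b→{e}, d→{y, e}, e→{b}; now {y, z, b, e}.
Read '0': y→{a, d}, z→{y, b, e}, b→∅, e→{d}; now {y, a, b, d, e}.
Read '0': y→{a, d}, a→{y, z, a}, b→∅, d→∅, e→{d}; now {y, z, a, d}.
Read '1': y→{b}, z→{e}, a→{y, z, b}, d→{y, e}; now {y, z, b, e}.
Read '1': y→{b}, z→{e}, b→{e}, e→{b}; now {b, e}.
Read '1': b→{e}, e→{b}; now {b, e}.
Read '1': b→{e}, e→{b}; now {b, e}.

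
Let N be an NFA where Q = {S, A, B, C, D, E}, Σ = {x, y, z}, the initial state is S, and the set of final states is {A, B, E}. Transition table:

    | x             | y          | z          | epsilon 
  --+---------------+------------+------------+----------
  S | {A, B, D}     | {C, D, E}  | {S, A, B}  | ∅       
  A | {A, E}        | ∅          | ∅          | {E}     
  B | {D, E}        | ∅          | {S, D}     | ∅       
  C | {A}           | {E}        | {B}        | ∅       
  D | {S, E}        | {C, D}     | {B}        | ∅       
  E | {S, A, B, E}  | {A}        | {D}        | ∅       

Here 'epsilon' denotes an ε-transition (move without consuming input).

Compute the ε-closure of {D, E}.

{D, E}

Begin with {D, E}.
No ε-moves leave this set, so the closure equals the set itself.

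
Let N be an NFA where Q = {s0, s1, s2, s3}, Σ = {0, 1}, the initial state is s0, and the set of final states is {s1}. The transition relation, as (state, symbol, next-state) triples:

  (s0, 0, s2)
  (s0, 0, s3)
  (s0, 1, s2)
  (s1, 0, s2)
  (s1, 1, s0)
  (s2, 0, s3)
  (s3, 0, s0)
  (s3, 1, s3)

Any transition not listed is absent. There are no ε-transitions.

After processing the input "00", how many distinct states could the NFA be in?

2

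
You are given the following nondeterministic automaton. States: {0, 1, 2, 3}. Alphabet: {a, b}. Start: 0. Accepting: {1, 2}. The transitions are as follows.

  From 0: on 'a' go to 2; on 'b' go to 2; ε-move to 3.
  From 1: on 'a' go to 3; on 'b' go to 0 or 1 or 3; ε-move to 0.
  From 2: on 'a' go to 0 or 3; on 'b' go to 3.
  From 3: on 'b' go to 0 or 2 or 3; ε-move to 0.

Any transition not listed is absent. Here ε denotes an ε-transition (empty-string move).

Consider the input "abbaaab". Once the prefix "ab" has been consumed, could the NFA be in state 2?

Start: ε-closure({0}) = {0, 3}.
Read 'a': 0→{2}, 3→∅; now {2}.
Read 'b': 2→{3}; union {3}; ε-closure = {0, 3}.
State 2 is not in {0, 3}.

No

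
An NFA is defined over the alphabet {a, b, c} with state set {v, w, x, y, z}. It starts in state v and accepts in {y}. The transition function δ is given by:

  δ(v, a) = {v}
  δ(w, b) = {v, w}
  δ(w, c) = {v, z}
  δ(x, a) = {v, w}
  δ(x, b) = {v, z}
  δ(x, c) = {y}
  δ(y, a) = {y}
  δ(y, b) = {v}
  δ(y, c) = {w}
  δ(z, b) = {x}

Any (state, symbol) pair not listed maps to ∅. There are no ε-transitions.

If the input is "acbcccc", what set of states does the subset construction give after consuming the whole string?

∅

Start in {v}.
Read 'a': v→{v}; now {v}.
Read 'c': v→∅; now ∅.
The set is empty and remains empty for the remaining 5 symbols.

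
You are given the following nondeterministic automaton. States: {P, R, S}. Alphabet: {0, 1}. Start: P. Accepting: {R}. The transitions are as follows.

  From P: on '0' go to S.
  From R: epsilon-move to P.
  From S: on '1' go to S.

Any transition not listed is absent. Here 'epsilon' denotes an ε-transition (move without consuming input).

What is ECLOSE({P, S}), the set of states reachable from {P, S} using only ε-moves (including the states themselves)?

Begin with {P, S}.
No ε-moves leave this set, so the closure equals the set itself.

{P, S}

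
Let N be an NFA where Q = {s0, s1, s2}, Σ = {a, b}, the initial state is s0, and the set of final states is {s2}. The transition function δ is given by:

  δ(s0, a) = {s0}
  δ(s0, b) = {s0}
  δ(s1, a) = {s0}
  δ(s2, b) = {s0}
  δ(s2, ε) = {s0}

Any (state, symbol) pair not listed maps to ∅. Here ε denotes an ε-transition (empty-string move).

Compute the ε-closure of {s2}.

{s0, s2}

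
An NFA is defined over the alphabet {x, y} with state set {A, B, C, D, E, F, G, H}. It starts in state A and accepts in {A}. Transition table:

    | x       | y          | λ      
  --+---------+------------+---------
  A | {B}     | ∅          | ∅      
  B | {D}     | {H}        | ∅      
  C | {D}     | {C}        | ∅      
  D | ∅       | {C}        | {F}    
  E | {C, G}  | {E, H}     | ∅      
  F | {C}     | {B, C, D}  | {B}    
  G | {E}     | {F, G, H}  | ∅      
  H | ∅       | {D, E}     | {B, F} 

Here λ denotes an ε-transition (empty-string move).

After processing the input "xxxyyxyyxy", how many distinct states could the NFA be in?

7

Start in {A}.
Read 'x': A→{B}; now {B}.
Read 'x': B→{D}; union {D}; ε-closure = {B, D, F}.
Read 'x': B→{D}, D→∅, F→{C}; union {C, D}; ε-closure = {B, C, D, F}.
Read 'y': B→{H}, C→{C}, D→{C}, F→{B, C, D}; union {B, C, D, H}; ε-closure = {B, C, D, F, H}.
Read 'y': B→{H}, C→{C}, D→{C}, F→{B, C, D}, H→{D, E}; union {B, C, D, E, H}; ε-closure = {B, C, D, E, F, H}.
Read 'x': B→{D}, C→{D}, D→∅, E→{C, G}, F→{C}, H→∅; union {C, D, G}; ε-closure = {B, C, D, F, G}.
Read 'y': B→{H}, C→{C}, D→{C}, F→{B, C, D}, G→{F, G, H}; now {B, C, D, F, G, H}.
Read 'y': B→{H}, C→{C}, D→{C}, F→{B, C, D}, G→{F, G, H}, H→{D, E}; now {B, C, D, E, F, G, H}.
Read 'x': B→{D}, C→{D}, D→∅, E→{C, G}, F→{C}, G→{E}, H→∅; union {C, D, E, G}; ε-closure = {B, C, D, E, F, G}.
Read 'y': B→{H}, C→{C}, D→{C}, E→{E, H}, F→{B, C, D}, G→{F, G, H}; now {B, C, D, E, F, G, H}.
That set has 7 states.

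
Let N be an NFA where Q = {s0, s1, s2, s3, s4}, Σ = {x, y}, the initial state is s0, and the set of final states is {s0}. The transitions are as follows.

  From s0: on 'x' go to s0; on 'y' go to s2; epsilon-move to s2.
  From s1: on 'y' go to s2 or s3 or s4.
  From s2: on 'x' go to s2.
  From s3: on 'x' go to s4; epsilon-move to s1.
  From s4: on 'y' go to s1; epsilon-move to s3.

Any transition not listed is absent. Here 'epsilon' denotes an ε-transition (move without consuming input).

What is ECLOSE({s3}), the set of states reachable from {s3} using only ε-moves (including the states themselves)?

Begin with {s3}.
ε-move s3 → s1; add s1.

{s1, s3}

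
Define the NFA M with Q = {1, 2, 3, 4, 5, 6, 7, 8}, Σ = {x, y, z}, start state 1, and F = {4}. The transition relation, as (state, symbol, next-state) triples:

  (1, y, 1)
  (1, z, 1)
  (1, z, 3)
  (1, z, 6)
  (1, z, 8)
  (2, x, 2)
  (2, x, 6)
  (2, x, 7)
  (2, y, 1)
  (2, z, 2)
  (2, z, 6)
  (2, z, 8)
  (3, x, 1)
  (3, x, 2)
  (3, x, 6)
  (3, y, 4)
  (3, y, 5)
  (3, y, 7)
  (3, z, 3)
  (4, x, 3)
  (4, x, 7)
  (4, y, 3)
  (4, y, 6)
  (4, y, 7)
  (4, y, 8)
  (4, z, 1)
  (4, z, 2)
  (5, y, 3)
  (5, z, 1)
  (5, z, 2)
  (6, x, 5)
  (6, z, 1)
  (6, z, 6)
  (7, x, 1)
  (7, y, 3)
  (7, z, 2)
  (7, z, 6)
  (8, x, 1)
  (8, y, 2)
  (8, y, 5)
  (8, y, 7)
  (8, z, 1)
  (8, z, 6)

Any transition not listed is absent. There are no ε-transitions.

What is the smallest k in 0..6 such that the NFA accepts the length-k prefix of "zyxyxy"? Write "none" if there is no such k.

Start in {1}.
Read 'z': {1} → {1, 3, 6, 8}.
Read 'y': {1, 3, 6, 8} → {1, 2, 4, 5, 7}.
None of the earlier sets intersect F, but {1, 2, 4, 5, 7} does.

2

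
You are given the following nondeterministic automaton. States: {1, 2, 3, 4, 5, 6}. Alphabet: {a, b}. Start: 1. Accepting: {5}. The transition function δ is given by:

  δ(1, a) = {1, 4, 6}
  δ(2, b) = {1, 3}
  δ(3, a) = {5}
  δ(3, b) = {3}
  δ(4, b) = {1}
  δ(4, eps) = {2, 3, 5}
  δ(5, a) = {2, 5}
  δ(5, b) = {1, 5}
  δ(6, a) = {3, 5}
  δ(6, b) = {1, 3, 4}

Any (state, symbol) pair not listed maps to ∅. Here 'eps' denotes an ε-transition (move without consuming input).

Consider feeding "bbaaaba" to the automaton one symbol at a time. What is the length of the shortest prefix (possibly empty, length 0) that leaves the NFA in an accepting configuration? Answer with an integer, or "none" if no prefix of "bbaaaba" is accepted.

Start in {1}.
Read 'b': {1} → ∅.
The set is empty and remains empty for the remaining 6 symbols.
No reachable set along the way intersects F.

none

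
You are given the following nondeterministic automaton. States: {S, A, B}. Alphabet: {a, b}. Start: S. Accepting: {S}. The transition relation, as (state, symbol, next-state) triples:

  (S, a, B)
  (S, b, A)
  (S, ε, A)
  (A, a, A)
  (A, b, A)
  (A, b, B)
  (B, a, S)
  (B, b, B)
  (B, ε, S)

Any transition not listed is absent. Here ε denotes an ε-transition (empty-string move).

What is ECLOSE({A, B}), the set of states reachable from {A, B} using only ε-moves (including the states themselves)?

{S, A, B}

Begin with {A, B}.
ε-move B → S; add S.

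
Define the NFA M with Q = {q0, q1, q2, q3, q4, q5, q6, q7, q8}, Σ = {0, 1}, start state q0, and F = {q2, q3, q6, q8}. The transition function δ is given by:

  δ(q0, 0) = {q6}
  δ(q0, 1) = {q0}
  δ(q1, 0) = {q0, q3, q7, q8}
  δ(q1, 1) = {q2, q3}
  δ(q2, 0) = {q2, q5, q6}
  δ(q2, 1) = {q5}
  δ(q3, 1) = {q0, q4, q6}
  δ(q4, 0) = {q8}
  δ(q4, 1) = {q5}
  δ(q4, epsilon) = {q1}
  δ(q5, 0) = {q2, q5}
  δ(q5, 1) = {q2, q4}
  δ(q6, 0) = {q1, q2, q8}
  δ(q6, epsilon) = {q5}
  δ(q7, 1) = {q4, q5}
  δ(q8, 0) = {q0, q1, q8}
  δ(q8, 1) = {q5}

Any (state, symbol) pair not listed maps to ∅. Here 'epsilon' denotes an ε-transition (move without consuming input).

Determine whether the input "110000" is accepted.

Yes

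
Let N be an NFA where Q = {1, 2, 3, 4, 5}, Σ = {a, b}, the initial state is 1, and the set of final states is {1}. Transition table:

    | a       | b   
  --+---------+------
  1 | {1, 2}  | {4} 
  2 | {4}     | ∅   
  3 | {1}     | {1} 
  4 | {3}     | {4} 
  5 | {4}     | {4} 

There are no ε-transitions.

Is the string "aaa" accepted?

Yes

Start in {1}.
Read 'a': {1} → {1, 2}.
Read 'a': {1, 2} → {1, 2, 4}.
Read 'a': {1, 2, 4} → {1, 2, 3, 4}.
The final set {1, 2, 3, 4} contains the accepting state 1.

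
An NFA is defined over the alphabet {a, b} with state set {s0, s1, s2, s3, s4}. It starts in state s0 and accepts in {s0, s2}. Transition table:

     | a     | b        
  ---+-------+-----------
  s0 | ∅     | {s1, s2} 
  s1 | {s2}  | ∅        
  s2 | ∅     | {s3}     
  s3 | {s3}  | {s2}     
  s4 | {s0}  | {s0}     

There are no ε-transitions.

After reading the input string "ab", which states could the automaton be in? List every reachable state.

Start in {s0}.
Read 'a': s0→∅; now ∅.
The set is empty and remains empty for the remaining 1 symbol.

∅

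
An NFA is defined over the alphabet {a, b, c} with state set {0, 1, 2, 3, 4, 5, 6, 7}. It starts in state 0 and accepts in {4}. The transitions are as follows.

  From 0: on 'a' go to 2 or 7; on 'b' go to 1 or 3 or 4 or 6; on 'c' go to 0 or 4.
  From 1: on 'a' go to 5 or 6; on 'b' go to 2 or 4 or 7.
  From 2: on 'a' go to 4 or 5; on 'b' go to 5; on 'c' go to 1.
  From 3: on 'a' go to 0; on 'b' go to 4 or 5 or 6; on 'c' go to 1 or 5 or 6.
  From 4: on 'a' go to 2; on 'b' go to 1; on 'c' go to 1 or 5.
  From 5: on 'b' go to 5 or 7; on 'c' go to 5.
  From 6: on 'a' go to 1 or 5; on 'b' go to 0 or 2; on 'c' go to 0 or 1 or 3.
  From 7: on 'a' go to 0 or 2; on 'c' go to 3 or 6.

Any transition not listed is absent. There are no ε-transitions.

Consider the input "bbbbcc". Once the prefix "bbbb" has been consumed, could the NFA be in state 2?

Start in {0}.
Read 'b': {0} → {1, 3, 4, 6}.
Read 'b': {1, 3, 4, 6} → {0, 1, 2, 4, 5, 6, 7}.
Read 'b': {0, 1, 2, 4, 5, 6, 7} → {0, 1, 2, 3, 4, 5, 6, 7}.
Read 'b': {0, 1, 2, 3, 4, 5, 6, 7} → {0, 1, 2, 3, 4, 5, 6, 7}.
State 2 is in {0, 1, 2, 3, 4, 5, 6, 7}.

Yes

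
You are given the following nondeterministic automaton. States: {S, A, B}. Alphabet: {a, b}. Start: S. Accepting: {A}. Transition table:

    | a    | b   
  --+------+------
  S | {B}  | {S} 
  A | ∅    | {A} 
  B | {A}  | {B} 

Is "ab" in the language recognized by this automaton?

No

Start in {S}.
Read 'a': {S} → {B}.
Read 'b': {B} → {B}.
The final set {B} contains no accepting state.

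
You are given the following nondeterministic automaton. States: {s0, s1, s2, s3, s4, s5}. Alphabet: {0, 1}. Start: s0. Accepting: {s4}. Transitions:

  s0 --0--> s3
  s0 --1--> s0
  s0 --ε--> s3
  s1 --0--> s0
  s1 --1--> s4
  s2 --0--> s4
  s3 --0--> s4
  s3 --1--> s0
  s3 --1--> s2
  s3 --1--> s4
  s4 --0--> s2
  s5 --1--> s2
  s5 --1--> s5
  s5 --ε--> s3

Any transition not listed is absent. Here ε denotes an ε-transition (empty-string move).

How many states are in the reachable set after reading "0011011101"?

0

Start: ε-closure({s0}) = {s0, s3}.
Read '0': {s0, s3} → {s3, s4}.
Read '0': {s3, s4} → {s2, s4}.
Read '1': {s2, s4} → ∅.
The set is empty and remains empty for the remaining 7 symbols.
That set has 0 states.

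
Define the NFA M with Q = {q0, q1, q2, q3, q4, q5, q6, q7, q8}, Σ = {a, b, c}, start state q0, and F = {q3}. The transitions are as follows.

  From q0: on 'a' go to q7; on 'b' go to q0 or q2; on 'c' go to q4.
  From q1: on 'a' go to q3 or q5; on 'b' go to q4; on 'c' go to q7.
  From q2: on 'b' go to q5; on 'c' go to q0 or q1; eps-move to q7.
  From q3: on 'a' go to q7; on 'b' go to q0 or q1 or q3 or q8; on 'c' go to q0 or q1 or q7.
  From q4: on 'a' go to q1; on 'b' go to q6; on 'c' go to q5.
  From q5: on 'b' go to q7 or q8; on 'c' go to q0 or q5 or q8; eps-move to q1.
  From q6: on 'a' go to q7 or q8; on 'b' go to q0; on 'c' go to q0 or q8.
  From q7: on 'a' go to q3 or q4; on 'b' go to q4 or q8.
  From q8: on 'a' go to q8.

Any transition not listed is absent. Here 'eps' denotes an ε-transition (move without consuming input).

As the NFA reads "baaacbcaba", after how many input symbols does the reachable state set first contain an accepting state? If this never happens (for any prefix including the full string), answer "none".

Start in {q0}.
Read 'b': {q0} → {q0, q2, q7}.
Read 'a': {q0, q2, q7} → {q3, q4, q7}.
None of the earlier sets intersect F, but {q3, q4, q7} does.

2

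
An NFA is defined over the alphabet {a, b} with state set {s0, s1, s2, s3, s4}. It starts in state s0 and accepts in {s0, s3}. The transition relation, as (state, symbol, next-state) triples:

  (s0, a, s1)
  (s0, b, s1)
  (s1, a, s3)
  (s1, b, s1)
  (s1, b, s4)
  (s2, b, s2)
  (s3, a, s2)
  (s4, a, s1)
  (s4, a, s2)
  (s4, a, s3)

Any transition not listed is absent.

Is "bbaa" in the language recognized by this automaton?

Yes

Start in {s0}.
Read 'b': s0→{s1}; now {s1}.
Read 'b': s1→{s1, s4}; now {s1, s4}.
Read 'a': s1→{s3}, s4→{s1, s2, s3}; now {s1, s2, s3}.
Read 'a': s1→{s3}, s2→∅, s3→{s2}; now {s2, s3}.
The final set {s2, s3} contains the accepting state s3.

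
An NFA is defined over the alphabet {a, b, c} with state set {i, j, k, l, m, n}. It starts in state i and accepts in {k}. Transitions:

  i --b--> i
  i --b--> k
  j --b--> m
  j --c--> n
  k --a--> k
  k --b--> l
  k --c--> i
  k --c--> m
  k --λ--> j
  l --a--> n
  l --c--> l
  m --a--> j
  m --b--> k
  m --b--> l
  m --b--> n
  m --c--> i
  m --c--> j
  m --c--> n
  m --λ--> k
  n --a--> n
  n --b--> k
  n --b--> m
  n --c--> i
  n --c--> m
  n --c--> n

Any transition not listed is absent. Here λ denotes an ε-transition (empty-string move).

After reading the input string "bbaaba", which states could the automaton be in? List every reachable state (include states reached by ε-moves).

{j, k, n}

Start in {i}.
Read 'b': i→{i, k}; union {i, k}; ε-closure = {i, j, k}.
Read 'b': i→{i, k}, j→{m}, k→{l}; union {i, k, l, m}; ε-closure = {i, j, k, l, m}.
Read 'a': i→∅, j→∅, k→{k}, l→{n}, m→{j}; now {j, k, n}.
Read 'a': j→∅, k→{k}, n→{n}; union {k, n}; ε-closure = {j, k, n}.
Read 'b': j→{m}, k→{l}, n→{k, m}; union {k, l, m}; ε-closure = {j, k, l, m}.
Read 'a': j→∅, k→{k}, l→{n}, m→{j}; now {j, k, n}.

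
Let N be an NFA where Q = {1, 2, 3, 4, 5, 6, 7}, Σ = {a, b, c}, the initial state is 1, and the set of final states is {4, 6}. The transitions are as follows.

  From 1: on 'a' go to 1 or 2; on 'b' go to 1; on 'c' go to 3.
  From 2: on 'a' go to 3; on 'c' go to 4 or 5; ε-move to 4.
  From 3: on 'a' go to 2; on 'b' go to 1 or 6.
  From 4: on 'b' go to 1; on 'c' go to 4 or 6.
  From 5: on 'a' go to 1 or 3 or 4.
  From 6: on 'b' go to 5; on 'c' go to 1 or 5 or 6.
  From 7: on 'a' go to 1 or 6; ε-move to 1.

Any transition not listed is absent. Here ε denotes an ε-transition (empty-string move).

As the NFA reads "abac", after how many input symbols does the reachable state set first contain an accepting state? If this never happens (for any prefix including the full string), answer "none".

1

Start in {1}.
Read 'a': {1} → {1, 2, 4}.
None of the earlier sets intersect F, but {1, 2, 4} does.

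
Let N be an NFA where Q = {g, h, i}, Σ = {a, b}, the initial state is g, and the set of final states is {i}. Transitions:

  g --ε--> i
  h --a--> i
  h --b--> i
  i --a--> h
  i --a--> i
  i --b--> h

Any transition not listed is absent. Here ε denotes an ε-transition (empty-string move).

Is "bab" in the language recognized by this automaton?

No

Start: ε-closure({g}) = {g, i}.
Read 'b': g→∅, i→{h}; now {h}.
Read 'a': h→{i}; now {i}.
Read 'b': i→{h}; now {h}.
The final set {h} contains no accepting state.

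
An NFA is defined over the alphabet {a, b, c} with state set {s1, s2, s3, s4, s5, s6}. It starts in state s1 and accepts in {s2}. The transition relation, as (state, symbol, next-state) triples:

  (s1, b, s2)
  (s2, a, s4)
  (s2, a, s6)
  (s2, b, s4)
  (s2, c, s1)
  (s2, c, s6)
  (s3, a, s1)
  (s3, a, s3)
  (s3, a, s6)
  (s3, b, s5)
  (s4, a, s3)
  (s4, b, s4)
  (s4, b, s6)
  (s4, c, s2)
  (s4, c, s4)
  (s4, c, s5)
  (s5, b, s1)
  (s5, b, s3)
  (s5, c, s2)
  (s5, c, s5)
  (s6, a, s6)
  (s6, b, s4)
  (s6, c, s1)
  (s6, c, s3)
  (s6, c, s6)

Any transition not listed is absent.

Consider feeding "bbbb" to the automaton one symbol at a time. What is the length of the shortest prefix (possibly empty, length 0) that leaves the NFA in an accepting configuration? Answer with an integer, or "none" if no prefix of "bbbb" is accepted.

Start in {s1}.
Read 'b': {s1} → {s2}.
None of the earlier sets intersect F, but {s2} does.

1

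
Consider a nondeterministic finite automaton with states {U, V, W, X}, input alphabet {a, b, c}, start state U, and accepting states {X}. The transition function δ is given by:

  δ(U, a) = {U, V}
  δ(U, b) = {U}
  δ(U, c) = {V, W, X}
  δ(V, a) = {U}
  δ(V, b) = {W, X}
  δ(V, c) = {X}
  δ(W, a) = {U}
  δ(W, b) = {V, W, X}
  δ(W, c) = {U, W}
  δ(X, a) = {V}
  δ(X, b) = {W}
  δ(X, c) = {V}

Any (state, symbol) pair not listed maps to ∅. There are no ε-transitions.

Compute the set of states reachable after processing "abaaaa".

{U, V}

Start in {U}.
Read 'a': U→{U, V}; now {U, V}.
Read 'b': U→{U}, V→{W, X}; now {U, W, X}.
Read 'a': U→{U, V}, W→{U}, X→{V}; now {U, V}.
Read 'a': U→{U, V}, V→{U}; now {U, V}.
Read 'a': U→{U, V}, V→{U}; now {U, V}.
Read 'a': U→{U, V}, V→{U}; now {U, V}.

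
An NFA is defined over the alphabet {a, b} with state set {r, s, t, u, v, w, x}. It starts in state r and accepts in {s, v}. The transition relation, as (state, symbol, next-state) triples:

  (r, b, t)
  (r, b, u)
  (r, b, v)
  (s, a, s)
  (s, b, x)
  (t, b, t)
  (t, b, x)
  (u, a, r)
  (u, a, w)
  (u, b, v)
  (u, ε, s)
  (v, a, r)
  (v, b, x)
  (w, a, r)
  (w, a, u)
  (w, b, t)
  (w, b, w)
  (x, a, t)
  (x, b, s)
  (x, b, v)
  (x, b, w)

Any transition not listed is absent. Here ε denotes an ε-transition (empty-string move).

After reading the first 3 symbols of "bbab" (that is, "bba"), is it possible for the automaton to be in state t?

Yes

Start in {r}.
Read 'b': {r} → {s, t, u, v}.
Read 'b': {s, t, u, v} → {t, v, x}.
Read 'a': {t, v, x} → {r, t}.
State t is in {r, t}.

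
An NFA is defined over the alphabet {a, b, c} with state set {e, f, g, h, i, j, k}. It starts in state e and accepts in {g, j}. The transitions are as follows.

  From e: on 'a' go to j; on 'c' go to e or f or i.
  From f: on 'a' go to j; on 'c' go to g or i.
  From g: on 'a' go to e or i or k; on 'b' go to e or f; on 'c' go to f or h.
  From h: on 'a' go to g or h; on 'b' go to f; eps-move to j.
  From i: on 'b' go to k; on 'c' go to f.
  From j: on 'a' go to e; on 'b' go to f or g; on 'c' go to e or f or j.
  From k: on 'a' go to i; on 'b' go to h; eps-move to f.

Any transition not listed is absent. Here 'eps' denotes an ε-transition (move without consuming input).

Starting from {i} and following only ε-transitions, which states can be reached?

Begin with {i}.
No ε-moves leave this set, so the closure equals the set itself.

{i}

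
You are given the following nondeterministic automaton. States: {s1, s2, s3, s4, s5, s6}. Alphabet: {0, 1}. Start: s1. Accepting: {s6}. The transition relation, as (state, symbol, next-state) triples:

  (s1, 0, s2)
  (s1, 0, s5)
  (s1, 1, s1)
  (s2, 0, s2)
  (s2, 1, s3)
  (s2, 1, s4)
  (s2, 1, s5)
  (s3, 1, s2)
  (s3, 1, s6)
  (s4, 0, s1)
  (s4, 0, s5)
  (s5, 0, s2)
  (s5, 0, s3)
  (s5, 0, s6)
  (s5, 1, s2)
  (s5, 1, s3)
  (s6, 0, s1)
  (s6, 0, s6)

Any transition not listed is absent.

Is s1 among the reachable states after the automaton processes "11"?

Start in {s1}.
Read '1': {s1} → {s1}.
Read '1': {s1} → {s1}.
State s1 is in {s1}.

Yes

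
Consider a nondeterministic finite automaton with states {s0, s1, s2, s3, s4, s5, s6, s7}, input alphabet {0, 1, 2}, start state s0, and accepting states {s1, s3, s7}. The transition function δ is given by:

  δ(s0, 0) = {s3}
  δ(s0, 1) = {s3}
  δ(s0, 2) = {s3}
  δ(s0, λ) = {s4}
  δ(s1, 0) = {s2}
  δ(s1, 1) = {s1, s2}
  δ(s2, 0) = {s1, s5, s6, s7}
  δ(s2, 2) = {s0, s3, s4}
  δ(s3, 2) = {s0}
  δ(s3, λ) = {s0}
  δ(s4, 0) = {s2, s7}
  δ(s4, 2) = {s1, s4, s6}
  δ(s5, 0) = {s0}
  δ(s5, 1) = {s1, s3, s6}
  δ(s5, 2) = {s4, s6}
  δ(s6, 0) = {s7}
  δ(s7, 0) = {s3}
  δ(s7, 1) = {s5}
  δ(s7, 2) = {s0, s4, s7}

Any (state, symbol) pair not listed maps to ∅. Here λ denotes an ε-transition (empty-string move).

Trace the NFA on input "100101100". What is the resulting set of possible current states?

Start: ε-closure({s0}) = {s0, s4}.
Read '1': {s0, s4} → {s0, s3, s4}.
Read '0': {s0, s3, s4} → {s0, s2, s3, s4, s7}.
Read '0': {s0, s2, s3, s4, s7} → {s0, s1, s2, s3, s4, s5, s6, s7}.
Read '1': {s0, s1, s2, s3, s4, s5, s6, s7} → {s0, s1, s2, s3, s4, s5, s6}.
Read '0': {s0, s1, s2, s3, s4, s5, s6} → {s0, s1, s2, s3, s4, s5, s6, s7}.
Read '1': {s0, s1, s2, s3, s4, s5, s6, s7} → {s0, s1, s2, s3, s4, s5, s6}.
Read '1': {s0, s1, s2, s3, s4, s5, s6} → {s0, s1, s2, s3, s4, s6}.
Read '0': {s0, s1, s2, s3, s4, s6} → {s0, s1, s2, s3, s4, s5, s6, s7}.
Read '0': {s0, s1, s2, s3, s4, s5, s6, s7} → {s0, s1, s2, s3, s4, s5, s6, s7}.

{s0, s1, s2, s3, s4, s5, s6, s7}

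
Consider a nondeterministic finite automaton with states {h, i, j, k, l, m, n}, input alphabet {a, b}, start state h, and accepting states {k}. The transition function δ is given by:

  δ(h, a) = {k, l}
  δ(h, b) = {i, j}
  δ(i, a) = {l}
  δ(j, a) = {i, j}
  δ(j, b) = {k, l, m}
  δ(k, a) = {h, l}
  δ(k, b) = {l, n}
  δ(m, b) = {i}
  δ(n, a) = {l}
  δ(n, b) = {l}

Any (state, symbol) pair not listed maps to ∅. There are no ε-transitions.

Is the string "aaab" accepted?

Start in {h}.
Read 'a': h→{k, l}; now {k, l}.
Read 'a': k→{h, l}, l→∅; now {h, l}.
Read 'a': h→{k, l}, l→∅; now {k, l}.
Read 'b': k→{l, n}, l→∅; now {l, n}.
The final set {l, n} contains no accepting state.

No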